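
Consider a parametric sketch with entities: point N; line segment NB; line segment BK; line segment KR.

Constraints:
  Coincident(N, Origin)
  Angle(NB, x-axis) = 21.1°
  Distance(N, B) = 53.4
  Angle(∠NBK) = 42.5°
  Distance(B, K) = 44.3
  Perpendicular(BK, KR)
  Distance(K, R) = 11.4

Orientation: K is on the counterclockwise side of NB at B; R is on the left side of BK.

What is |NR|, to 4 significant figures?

25.16

N is at the origin; NB runs at 21.1° with length 53.4, so B = 53.4·(cos 21.1°, sin 21.1°) = (49.82, 19.22). ∠NBK = 42.5°, so BK runs at 21.1° + (180° − 42.5°) = 158.6° from the x-axis; with |BK| = 44.3, K = B + 44.3·(cos 158.6°, sin 158.6°) = (8.574, 35.39). The perpendicularity gives KR at right angles to BK; with |KR| = 11.4 on the left of BK, R = K + 11.4·(-0.3649, -0.9311) = (4.414, 24.77). Then |NR| = |R − N| = 25.16.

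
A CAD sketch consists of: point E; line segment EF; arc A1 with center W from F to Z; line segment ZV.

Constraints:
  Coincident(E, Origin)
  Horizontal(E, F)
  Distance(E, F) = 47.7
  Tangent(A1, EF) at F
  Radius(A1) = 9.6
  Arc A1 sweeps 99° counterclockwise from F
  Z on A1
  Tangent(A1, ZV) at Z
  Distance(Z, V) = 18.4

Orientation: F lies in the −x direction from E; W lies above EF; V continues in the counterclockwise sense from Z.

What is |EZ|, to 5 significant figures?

39.798

E is at the origin; E and F share the same y with |EF| = 47.7 and F on the −x side, so F = (-47.700, 0.0000). A1 meets EF tangentially, so WF is at right angles to EF, so W = F + (0, 9.6) = (-47.700, 9.6000). On A1, F sits at bearing -90° from W; a 99° counterclockwise sweep puts Z at bearing 9°, so Z = W + 9.6·(cos 9°, sin 9°) = (-38.218, 11.102). Then |EZ| = |Z − E| = 39.798.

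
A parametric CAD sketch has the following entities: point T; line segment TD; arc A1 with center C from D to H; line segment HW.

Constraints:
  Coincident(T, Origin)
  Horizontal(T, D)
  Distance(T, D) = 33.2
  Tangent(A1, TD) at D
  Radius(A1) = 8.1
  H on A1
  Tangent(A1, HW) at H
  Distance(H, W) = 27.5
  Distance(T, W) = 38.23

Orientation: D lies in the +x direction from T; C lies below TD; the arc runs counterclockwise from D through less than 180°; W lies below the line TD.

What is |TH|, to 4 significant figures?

26.07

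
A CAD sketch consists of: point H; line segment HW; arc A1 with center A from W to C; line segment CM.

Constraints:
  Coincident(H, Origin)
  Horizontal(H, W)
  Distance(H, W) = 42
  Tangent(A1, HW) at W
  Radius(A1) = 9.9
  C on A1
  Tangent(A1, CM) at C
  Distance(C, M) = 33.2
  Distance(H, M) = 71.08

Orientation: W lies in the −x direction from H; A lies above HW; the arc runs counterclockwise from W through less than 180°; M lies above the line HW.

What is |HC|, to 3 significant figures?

38.9

Checks: H = (0.00, 0.00) ✓; |AC| = 9.900 ✓; ∠(AC, CM) = 90.00° ✓; |CM| = 33.20 ✓; |HM| = 71.08 ✓.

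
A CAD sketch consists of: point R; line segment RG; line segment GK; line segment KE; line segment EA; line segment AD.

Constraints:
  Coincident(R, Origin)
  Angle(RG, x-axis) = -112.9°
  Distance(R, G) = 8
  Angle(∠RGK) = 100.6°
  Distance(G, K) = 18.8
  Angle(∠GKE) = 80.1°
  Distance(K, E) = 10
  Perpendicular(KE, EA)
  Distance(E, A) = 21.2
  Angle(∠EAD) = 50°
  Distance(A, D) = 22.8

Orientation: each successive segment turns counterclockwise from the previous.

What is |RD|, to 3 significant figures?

22.3

R is at the origin; RG runs at -112.9° with length 8.0, so G = (-3.11, -7.37). ∠RGK = 100.6° gives GK at -33.5° from the x-axis; with |GK| = 18.8, K = (12.6, -17.7). ∠GKE = 80.1° gives KE at 66.4° from the x-axis; with |KE| = 10.0, E = (16.6, -8.58). KE is perpendicular to EA, so EA runs at 156°; with |EA| = 21.2, A = (-2.86, -0.0949). ∠EAD = 50.0° gives AD at -73.6° from the x-axis; with |AD| = 22.8, D = (3.58, -22.0). Then |RD| = |D − R| = 22.3.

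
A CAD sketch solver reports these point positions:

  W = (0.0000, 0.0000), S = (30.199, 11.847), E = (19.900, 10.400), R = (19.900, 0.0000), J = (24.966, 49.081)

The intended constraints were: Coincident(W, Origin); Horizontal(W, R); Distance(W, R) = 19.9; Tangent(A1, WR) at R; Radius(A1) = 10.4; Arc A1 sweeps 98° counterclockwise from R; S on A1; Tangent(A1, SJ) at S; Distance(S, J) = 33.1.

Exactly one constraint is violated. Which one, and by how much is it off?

Distance(S, J) = 33.1 — off by 4.50.

W = (0.00, 0.00) ✓; W.y = 0.00, R.y = 0.00 ✓; |WR| = 19.90 ✓; ∠(ER, RW) = 90.00° ✓; |ER| = 10.40 ✓; bearing(E→S) − bearing(E→R) = 98.00° ✓; |ES| = 10.40 ✓; ∠(ES, SJ) = 90.00° ✓; |SJ| = 37.60 ✗.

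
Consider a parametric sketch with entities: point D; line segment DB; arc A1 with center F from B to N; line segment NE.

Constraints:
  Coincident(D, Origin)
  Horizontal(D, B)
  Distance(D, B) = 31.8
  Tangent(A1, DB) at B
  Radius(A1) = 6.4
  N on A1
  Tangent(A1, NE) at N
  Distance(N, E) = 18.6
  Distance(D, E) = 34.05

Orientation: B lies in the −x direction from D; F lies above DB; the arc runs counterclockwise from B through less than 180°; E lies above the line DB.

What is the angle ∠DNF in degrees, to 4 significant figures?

172.1°

Checks: |FN| = 6.400 ✓; ∠(FN, NE) = 90.00° ✓; |NE| = 18.60 ✓; |DE| = 34.05 ✓.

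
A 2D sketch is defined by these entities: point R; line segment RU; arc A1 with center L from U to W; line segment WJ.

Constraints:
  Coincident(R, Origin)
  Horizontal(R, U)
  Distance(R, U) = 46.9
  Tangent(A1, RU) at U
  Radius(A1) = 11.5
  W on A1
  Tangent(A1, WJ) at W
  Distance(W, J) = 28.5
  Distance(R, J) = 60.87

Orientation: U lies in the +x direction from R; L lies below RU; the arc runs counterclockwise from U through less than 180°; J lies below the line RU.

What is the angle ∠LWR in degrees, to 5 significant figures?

141.12°

R is at the origin; R and U share the same y with |RU| = 46.9 and U on the +x side, so U = (46.900, 0.0000). A1 meets RU tangentially, so LU is at right angles to RU, so L = U + (0, -11.5) = (46.900, -11.500). Since LW ⟂ WJ (tangency), |LJ| = √(11.5² + 28.5²) = 30.733 regardless of where W sits on A1. So J lies on both circle(R, 60.87) and circle(L, 30.733); the below-RU intersection is J = (43.970, -42.093). W is the foot of the tangent from J: W = (35.874, -14.767).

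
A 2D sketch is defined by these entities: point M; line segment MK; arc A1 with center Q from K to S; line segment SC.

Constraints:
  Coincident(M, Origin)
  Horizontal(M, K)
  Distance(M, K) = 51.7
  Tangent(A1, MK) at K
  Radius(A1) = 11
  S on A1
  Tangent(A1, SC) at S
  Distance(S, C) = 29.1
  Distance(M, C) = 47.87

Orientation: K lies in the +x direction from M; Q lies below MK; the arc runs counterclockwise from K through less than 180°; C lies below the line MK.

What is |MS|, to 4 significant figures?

41.93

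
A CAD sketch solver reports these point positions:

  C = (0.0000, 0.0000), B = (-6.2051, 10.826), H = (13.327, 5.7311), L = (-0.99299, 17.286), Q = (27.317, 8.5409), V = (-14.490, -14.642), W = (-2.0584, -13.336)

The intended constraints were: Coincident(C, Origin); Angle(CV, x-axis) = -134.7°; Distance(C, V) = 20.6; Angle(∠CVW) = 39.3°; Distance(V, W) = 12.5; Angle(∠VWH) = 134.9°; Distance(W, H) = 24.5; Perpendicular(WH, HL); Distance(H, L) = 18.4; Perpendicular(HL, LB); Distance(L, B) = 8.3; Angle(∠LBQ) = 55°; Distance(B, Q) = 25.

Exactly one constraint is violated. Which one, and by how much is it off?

Distance(B, Q) = 25 — off by 8.60.

C = (0.00, 0.00) ✓; CV at -134.7° ✓; |CV| = 20.60 ✓; ∠CVW = 39.30° ✓; |VW| = 12.50 ✓; ∠VWH = 134.9° ✓; |WH| = 24.50 ✓; ∠(WH, HL) = 90.00° ✓; |HL| = 18.40 ✓; ∠(HL, LB) = 90.00° ✓; |LB| = 8.300 ✓; ∠LBQ = 55.00° ✓; |BQ| = 33.60 ✗.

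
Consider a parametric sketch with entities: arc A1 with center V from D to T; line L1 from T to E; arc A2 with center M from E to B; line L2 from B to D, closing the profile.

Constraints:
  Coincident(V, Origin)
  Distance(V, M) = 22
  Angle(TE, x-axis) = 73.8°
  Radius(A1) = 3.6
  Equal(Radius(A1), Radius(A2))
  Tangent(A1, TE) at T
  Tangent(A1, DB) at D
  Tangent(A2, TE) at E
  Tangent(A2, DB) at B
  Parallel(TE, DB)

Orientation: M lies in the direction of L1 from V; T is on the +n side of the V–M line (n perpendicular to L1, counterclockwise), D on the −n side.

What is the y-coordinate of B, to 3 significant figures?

20.1

Tangency of A1 to both parallel lines with radius 3.6 puts T and D at V ± 3.6·n: T = (-3.46, 1.00), D = (3.46, -1.00). Equal radii place E and B the same way about M: E = M + 3.6·n = (2.68, 22.1), B = M − 3.6·n = (9.59, 20.1). So B.y = 20.1.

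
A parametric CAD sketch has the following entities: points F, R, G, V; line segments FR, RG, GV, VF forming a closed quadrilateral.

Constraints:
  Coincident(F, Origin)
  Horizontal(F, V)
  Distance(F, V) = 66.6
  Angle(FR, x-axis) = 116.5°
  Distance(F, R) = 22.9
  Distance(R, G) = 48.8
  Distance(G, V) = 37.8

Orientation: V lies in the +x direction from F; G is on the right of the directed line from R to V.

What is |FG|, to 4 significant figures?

30.59

Checks: |RG| = 48.80 ✓; |GV| = 37.80 ✓.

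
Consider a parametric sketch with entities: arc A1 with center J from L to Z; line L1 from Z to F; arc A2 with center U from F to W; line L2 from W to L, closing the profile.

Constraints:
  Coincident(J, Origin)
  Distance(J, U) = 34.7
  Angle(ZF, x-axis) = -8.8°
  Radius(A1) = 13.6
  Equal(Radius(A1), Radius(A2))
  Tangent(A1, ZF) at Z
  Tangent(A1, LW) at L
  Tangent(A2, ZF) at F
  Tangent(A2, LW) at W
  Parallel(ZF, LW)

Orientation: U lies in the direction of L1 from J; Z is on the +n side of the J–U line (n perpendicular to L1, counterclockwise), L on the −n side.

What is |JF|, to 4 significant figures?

37.27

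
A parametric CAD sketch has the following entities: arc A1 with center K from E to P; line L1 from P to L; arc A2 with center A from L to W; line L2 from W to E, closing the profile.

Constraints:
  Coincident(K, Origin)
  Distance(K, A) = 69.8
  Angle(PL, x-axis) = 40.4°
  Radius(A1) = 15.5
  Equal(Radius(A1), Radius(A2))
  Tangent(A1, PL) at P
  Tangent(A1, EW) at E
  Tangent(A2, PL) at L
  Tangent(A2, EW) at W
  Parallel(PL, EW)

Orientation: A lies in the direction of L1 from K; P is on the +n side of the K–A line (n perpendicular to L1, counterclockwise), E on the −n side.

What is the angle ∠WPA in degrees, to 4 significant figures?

11.43°

The slot axis is L1's direction at 40.4°, so u = (cos 40.4°, sin 40.4°) = (0.7615, 0.6481) and n = (−sin 40.4°, cos 40.4°) = (-0.6481, 0.7615). K is at the origin and A lies 69.8 along u from K, so A = 69.8·u = (53.16, 45.24). Tangency of A1 to both parallel lines with radius 15.5 puts P and E at K ± 15.5·n: P = (-10.05, 11.80), E = (10.05, -11.80). Equal radii place L and W the same way about A: L = A + 15.5·n = (43.11, 57.04), W = A − 15.5·n = (63.20, 33.43). Then cos ∠WPA = PW·PA / (|PW||PA|), giving 11.43°.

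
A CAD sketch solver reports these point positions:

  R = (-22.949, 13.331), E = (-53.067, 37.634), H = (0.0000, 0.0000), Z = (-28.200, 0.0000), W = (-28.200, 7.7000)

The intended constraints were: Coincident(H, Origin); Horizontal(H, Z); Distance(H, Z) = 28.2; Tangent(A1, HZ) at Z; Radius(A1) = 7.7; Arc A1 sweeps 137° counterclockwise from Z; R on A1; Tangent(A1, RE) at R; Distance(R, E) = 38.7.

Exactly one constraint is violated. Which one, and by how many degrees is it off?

Tangent(A1, RE) at R — off by 4.10°.

H = (0.00, 0.00) ✓; H.y = 0.00, Z.y = 0.00 ✓; |HZ| = 28.20 ✓; ∠(WZ, ZH) = 90.00° ✓; |WZ| = 7.700 ✓; bearing(W→R) − bearing(W→Z) = 137.0° ✓; |WR| = 7.699 ✓; ∠(WR, RE) = 85.90° ✗; |RE| = 38.70 ✓.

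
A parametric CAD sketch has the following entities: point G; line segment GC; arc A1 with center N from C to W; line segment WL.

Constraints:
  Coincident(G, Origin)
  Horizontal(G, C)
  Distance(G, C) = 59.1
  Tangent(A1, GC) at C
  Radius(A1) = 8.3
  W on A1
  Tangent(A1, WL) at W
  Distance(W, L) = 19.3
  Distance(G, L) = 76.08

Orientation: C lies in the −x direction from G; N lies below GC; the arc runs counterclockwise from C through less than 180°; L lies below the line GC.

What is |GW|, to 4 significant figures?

67.44

Checks: |NW| = 8.300 ✓; ∠(NW, WL) = 90.00° ✓; |WL| = 19.30 ✓; |GL| = 76.08 ✓.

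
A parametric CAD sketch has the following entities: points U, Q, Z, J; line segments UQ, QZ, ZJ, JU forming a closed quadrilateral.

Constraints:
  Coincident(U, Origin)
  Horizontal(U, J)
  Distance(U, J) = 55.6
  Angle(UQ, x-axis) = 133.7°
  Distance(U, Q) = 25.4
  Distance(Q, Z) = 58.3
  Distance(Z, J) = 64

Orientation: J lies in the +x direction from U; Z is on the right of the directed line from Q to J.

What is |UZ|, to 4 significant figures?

36.36

Checks: |QZ| = 58.30 ✓; |ZJ| = 64.00 ✓.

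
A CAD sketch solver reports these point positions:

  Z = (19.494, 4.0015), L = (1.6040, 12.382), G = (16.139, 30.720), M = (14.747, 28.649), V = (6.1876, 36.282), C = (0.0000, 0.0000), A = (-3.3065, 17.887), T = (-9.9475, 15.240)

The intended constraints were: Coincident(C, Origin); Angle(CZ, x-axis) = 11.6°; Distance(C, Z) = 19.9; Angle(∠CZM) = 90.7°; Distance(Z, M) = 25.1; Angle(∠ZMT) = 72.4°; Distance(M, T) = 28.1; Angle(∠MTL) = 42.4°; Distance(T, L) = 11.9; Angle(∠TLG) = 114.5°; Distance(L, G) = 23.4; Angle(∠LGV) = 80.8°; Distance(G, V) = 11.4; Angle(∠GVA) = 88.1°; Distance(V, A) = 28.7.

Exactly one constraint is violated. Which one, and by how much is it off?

Distance(V, A) = 28.7 — off by 8.00.

C = (0.00, 0.00) ✓; CZ at 11.60° ✓; |CZ| = 19.90 ✓; ∠CZM = 90.70° ✓; |ZM| = 25.10 ✓; ∠ZMT = 72.40° ✓; |MT| = 28.10 ✓; ∠MTL = 42.40° ✓; |TL| = 11.90 ✓; ∠TLG = 114.5° ✓; |LG| = 23.40 ✓; ∠LGV = 80.80° ✓; |GV| = 11.40 ✓; ∠GVA = 88.10° ✓; |VA| = 20.70 ✗.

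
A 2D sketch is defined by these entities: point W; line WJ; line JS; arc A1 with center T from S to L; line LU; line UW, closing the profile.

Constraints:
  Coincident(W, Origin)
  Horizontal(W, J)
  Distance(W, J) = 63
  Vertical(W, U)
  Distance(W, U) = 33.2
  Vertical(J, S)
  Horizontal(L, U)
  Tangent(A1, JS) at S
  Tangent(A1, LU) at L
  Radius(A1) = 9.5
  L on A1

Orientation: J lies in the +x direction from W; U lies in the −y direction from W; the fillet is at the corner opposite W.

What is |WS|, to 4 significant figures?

67.31

The virtual corner opposite W is at (63.00, -33.20). A1 meets JS tangentially, so TS is at right angles to JS and the tangent condition forces TL to be normal to LU, with radius 9.5, so the center T sits 9.5 in from both sides at T = (53.50, -23.70). That places the tangent points at S = (63.00, -23.70) on JS and L = (53.50, -33.20) on LU. Then |WS| = |S − W| = 67.31.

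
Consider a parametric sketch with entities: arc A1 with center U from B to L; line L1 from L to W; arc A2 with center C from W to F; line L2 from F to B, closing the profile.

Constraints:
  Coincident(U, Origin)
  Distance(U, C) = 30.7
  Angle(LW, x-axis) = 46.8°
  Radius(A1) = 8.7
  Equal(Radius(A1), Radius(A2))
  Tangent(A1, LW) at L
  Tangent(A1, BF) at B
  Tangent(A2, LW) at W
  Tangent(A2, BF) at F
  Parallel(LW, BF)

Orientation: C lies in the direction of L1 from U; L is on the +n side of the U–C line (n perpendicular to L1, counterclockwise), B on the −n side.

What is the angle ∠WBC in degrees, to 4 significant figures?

13.72°

Tangency of A1 to both parallel lines with radius 8.7 puts L and B at U ± 8.7·n: L = (-6.342, 5.956), B = (6.342, -5.956). Equal radii place W and F the same way about C: W = C + 8.7·n = (14.67, 28.33), F = C − 8.7·n = (27.36, 16.42). Then cos ∠WBC = BW·BC / (|BW||BC|), giving 13.72°.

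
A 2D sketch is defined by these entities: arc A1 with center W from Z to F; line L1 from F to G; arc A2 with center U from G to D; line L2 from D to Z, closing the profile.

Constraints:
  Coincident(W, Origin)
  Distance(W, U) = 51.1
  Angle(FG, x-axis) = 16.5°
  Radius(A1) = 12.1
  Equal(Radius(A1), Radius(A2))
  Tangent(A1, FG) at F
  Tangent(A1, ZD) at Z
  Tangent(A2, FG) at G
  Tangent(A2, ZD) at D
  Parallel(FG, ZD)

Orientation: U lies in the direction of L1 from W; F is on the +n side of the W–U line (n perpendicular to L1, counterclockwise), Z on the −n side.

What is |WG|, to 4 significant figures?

52.51

The slot axis is L1's direction at 16.5°, so u = (cos 16.5°, sin 16.5°) = (0.9588, 0.2840) and n = (−sin 16.5°, cos 16.5°) = (-0.2840, 0.9588). W is at the origin and U lies 51.1 along u from W, so U = 51.1·u = (49.00, 14.51). Tangency of A1 to both parallel lines with radius 12.1 puts F and Z at W ± 12.1·n: F = (-3.437, 11.60), Z = (3.437, -11.60). Equal radii place G and D the same way about U: G = U + 12.1·n = (45.56, 26.11), D = U − 12.1·n = (52.43, 2.911). Then |WG| = |G − W| = 52.51.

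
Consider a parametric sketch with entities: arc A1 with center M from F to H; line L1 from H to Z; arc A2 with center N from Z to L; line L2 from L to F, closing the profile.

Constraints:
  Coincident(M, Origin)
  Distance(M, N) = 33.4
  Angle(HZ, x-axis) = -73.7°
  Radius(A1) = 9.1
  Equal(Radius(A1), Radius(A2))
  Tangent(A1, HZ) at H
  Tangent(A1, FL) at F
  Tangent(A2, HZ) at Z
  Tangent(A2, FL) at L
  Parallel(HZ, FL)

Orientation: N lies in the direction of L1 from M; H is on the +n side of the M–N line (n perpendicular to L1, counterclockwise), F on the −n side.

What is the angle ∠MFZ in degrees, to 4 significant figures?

61.41°

The slot axis is L1's direction at -73.7°, so u = (cos -73.7°, sin -73.7°) = (0.2807, -0.9598) and n = (−sin -73.7°, cos -73.7°) = (0.9598, 0.2807). M is at the origin and N lies 33.4 along u from M, so N = 33.4·u = (9.374, -32.06). Tangency of A1 to both parallel lines with radius 9.1 puts H and F at M ± 9.1·n: H = (8.734, 2.554), F = (-8.734, -2.554). Equal radii place Z and L the same way about N: Z = N + 9.1·n = (18.11, -29.50), L = N − 9.1·n = (0.6400, -34.61). Then cos ∠MFZ = FM·FZ / (|FM||FZ|), giving 61.41°.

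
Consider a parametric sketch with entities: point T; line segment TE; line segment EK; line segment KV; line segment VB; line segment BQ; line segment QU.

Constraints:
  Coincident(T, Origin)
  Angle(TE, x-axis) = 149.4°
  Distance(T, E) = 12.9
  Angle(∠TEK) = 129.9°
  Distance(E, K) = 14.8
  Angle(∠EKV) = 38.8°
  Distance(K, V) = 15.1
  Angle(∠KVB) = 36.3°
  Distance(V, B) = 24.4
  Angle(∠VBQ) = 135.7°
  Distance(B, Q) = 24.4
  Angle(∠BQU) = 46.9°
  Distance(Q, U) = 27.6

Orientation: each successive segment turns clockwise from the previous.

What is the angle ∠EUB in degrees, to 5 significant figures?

42.991°

T is at the origin; TE runs at 149.4° with length 12.9, so E = (-11.104, 6.5666). ∠TEK = 129.9° gives EK at 99.300° from the x-axis; with |EK| = 14.8, K = (-13.495, 21.172). ∠EKV = 38.8° gives KV at -41.900° from the x-axis; with |KV| = 15.1, V = (-2.2562, 11.088). ∠KVB = 36.3° gives VB at 174.40° from the x-axis; with |VB| = 24.4, B = (-26.540, 13.469). ∠VBQ = 135.7° gives BQ at 130.10° from the x-axis; with |BQ| = 24.4, Q = (-42.256, 32.133). ∠BQU = 46.9° gives QU at -3.0000° from the x-axis; with |QU| = 27.6, U = (-14.694, 30.688). Then cos ∠EUB = UE·UB / (|UE||UB|), giving 42.991°.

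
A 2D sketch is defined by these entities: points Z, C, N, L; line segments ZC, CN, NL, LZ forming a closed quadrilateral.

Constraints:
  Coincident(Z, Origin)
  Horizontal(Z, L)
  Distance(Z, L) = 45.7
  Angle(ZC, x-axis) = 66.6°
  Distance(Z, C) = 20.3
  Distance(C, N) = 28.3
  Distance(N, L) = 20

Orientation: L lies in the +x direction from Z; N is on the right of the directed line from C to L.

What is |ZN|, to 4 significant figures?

26.18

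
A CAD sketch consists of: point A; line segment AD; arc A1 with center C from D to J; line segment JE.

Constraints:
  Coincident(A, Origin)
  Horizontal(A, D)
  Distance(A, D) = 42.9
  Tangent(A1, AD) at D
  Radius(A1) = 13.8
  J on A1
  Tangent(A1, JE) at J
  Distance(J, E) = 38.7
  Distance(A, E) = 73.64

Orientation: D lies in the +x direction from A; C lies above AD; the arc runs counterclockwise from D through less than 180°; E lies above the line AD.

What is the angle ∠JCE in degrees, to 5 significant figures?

70.374°

A is at the origin; AD is horizontal with |AD| = 42.9 and D on the +x side, so D = (42.900, 0.0000). Tangency of A1 to AD means the radius CD is perpendicular to AD, so C = D + (0, 13.8) = (42.900, 13.800). Since CJ ⟂ JE (tangency), |CE| = √(13.8² + 38.7²) = 41.087 regardless of where J sits on A1. So E lies on both circle(A, 73.64) and circle(C, 41.087); the above-AD intersection is E = (49.726, 54.316). J is the foot of the tangent from E: J = (56.488, 16.211).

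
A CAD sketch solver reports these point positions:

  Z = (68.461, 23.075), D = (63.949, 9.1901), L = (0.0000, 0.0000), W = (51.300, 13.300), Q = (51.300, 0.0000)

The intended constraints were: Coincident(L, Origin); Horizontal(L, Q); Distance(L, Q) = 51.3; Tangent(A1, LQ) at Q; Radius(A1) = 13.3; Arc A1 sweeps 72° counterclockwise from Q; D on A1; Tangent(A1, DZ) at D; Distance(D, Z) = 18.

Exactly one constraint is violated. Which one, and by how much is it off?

Distance(D, Z) = 18 — off by 3.40.

L = (0.00, 0.00) ✓; L.y = 0.00, Q.y = 0.00 ✓; |LQ| = 51.30 ✓; ∠(WQ, QL) = 90.00° ✓; |WQ| = 13.30 ✓; bearing(W→D) − bearing(W→Q) = 72.00° ✓; |WD| = 13.30 ✓; ∠(WD, DZ) = 90.00° ✓; |DZ| = 14.60 ✗.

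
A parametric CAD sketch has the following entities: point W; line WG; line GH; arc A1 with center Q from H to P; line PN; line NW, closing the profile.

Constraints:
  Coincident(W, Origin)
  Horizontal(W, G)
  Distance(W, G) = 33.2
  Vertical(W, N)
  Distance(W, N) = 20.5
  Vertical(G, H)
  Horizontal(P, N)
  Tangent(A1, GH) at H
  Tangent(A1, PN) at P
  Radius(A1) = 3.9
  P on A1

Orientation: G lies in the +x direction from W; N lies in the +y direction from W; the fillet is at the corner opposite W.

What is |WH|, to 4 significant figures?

37.12

W is at the origin; W and G share the same y with |WG| = 33.2 and G on the +x side, so G = (33.20, 0.000). WN is vertical with |WN| = 20.5 and N on the +y side, so N = (0.000, 20.50). The virtual corner opposite W is at (33.20, 20.50). Since A1 is tangent to GH there, QH ⟂ GH and A1 meets PN tangentially, so QP is at right angles to PN, with radius 3.9, so the center Q sits 3.9 in from both sides at Q = (29.30, 16.60). That places the tangent points at H = (33.20, 16.60) on GH and P = (29.30, 20.50) on PN. Then |WH| = |H − W| = 37.12.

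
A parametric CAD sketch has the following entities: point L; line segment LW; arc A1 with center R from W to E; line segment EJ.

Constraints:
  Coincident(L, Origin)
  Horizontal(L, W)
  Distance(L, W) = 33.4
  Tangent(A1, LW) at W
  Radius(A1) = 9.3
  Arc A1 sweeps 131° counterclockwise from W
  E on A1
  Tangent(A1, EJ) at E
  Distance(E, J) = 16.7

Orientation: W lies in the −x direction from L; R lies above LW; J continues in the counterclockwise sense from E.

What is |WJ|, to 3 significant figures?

28.3

L is at the origin; LW is horizontal with |LW| = 33.4 and W on the −x side, so W = (-33.4, 0.00). A1 meets LW tangentially, so RW is at right angles to LW, so R = W + (0, 9.3) = (-33.4, 9.30). On A1, W sits at bearing -90° from R; a 131° counterclockwise sweep puts E at bearing 41°, so E = R + 9.3·(cos 41°, sin 41°) = (-26.4, 15.4). Tangency of A1 to EJ means the radius RE is perpendicular to EJ, so EJ runs along (−sin 41°, cos 41°); with |EJ| = 16.7, J = (-37.3, 28.0). Then |WJ| = |J − W| = 28.3.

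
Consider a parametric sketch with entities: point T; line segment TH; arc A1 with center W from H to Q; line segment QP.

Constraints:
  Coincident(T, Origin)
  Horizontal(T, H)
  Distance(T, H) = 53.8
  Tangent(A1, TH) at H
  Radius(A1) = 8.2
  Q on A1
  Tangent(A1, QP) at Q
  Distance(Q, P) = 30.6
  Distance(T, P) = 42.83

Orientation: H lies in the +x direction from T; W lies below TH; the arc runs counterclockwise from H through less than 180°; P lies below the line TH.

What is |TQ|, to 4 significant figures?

46.99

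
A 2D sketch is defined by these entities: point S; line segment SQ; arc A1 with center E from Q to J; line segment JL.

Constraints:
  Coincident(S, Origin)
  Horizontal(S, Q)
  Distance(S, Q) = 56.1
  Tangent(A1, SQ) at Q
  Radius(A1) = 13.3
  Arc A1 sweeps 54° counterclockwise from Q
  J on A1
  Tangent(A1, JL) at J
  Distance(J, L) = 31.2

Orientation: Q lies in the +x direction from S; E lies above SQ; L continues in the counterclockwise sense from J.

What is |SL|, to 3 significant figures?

90.6

S is at the origin; SQ is horizontal with |SQ| = 56.1 and Q on the +x side, so Q = (56.1, 0.00). Since A1 is tangent to SQ there, EQ ⟂ SQ, so E = Q + (0, 13.3) = (56.1, 13.3). On A1, Q sits at bearing -90° from E; a 54° counterclockwise sweep puts J at bearing -36°, so J = E + 13.3·(cos -36°, sin -36°) = (66.9, 5.48). Tangency of A1 to JL means the radius EJ is perpendicular to JL, so JL runs along (−sin -36°, cos -36°); with |JL| = 31.2, L = (85.2, 30.7). Then |SL| = |L − S| = 90.6.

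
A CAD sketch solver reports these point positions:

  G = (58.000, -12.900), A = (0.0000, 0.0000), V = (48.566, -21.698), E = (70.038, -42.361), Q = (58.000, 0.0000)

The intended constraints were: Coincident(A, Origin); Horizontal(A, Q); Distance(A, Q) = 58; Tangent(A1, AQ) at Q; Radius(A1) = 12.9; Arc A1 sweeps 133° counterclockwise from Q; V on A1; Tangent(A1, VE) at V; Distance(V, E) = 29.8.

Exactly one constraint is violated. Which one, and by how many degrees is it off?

Tangent(A1, VE) at V — off by 3.10°.

A = (0.00, 0.00) ✓; A.y = 0.00, Q.y = 0.00 ✓; |AQ| = 58.00 ✓; ∠(GQ, QA) = 90.00° ✓; |GQ| = 12.90 ✓; bearing(G→V) − bearing(G→Q) = 133.0° ✓; |GV| = 12.90 ✓; ∠(GV, VE) = 86.90° ✗; |VE| = 29.80 ✓.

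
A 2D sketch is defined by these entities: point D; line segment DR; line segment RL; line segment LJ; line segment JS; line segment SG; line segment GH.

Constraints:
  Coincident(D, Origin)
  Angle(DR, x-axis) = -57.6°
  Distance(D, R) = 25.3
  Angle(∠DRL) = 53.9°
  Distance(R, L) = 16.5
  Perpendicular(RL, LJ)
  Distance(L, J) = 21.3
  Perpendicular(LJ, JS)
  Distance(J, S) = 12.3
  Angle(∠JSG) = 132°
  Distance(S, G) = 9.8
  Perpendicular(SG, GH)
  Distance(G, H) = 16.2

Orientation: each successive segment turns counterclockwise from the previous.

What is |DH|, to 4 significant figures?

18.04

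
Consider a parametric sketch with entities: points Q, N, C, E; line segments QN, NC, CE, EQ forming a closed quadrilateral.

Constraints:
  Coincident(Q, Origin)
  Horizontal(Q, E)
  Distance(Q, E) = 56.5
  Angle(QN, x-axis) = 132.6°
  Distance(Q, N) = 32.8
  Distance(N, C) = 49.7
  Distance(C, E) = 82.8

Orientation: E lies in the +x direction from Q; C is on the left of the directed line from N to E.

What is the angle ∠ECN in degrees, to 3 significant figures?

72.0°

Checks: Q = (0.00, 0.00) ✓; |NC| = 49.70 ✓; |CE| = 82.80 ✓.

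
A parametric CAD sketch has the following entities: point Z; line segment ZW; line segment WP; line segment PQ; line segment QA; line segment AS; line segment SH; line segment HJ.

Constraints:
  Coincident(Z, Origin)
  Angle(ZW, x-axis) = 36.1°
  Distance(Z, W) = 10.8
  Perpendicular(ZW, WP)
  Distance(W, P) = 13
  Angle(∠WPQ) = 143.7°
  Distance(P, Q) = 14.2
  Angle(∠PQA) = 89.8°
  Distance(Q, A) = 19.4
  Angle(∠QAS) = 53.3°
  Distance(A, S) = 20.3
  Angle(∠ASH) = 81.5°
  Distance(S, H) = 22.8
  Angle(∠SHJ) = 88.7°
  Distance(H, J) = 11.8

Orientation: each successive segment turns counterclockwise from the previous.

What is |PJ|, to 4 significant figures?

22.23

∠ASH = 81.5° gives SH at 117.8° from the x-axis; with |SH| = 22.8, H = (-9.744, 29.53). ∠SHJ = 88.7° gives HJ at -150.9° from the x-axis; with |HJ| = 11.8, J = (-20.05, 23.79). Then |PJ| = |J − P| = 22.23.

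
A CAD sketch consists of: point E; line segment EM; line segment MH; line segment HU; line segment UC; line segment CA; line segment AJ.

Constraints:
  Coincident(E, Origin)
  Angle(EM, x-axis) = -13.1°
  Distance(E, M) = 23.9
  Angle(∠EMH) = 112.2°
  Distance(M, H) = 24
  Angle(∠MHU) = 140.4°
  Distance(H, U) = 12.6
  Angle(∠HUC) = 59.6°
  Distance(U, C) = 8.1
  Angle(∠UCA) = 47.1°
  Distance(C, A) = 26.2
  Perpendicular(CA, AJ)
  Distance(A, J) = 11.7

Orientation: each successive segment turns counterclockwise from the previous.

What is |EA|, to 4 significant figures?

57.55

∠HUC = 59.6° gives UC at -145.3° from the x-axis; with |UC| = 8.1, C = (29.54, 22.12). ∠UCA = 47.1° gives CA at -12.40° from the x-axis; with |CA| = 26.2, A = (55.13, 16.50). Then |EA| = |A − E| = 57.55.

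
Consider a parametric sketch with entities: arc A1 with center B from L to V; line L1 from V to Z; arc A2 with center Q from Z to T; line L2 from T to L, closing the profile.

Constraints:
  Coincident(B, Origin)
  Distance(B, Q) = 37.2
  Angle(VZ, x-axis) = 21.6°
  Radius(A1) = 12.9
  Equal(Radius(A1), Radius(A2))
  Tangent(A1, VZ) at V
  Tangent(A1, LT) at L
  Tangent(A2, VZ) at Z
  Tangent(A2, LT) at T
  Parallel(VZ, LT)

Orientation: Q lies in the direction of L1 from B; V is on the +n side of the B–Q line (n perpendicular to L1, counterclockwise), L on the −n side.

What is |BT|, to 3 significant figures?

39.4

The slot axis is L1's direction at 21.6°, so u = (cos 21.6°, sin 21.6°) = (0.930, 0.368) and n = (−sin 21.6°, cos 21.6°) = (-0.368, 0.930). B is at the origin and Q lies 37.2 along u from B, so Q = 37.2·u = (34.6, 13.7). Tangency of A1 to both parallel lines with radius 12.9 puts V and L at B ± 12.9·n: V = (-4.75, 12.0), L = (4.75, -12.0). Equal radii place Z and T the same way about Q: Z = Q + 12.9·n = (29.8, 25.7), T = Q − 12.9·n = (39.3, 1.70). Then |BT| = |T − B| = 39.4.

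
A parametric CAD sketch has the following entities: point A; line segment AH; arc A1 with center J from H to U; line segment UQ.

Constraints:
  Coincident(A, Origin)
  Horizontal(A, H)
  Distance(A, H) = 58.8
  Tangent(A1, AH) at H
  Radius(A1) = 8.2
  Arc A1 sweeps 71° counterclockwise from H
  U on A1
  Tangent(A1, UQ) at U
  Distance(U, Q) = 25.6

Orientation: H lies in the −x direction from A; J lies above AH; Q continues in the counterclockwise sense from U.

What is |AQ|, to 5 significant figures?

52.044

A is at the origin; AH is horizontal with |AH| = 58.8 and H on the −x side, so H = (-58.800, 0.0000). The tangent condition forces JH to be normal to AH, so J = H + (0, 8.2) = (-58.800, 8.2000). On A1, H sits at bearing -90° from J; a 71° counterclockwise sweep puts U at bearing -19°, so U = J + 8.2·(cos -19°, sin -19°) = (-51.047, 5.5303). A1 meets UQ tangentially, so JU is at right angles to UQ, so UQ runs along (−sin -19°, cos -19°); with |UQ| = 25.6, Q = (-42.712, 29.736). Then |AQ| = |Q − A| = 52.044.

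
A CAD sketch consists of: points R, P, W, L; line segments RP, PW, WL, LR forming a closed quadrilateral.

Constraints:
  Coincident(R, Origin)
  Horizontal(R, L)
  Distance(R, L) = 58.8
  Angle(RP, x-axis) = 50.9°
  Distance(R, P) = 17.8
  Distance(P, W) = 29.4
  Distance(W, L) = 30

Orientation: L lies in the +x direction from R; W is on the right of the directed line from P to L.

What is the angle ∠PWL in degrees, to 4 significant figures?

113.0°

Checks: |PW| = 29.40 ✓; |WL| = 30.00 ✓.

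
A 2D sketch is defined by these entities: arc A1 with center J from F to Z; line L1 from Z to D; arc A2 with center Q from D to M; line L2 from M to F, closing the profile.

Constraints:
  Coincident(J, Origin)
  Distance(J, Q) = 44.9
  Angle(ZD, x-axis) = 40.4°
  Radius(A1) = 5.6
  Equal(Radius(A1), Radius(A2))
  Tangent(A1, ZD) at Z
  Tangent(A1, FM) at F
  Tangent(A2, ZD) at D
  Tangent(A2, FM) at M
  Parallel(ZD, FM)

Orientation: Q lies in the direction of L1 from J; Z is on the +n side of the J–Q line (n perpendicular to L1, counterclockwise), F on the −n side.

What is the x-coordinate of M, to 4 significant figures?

37.82

The slot axis is L1's direction at 40.4°, so u = (cos 40.4°, sin 40.4°) = (0.7615, 0.6481) and n = (−sin 40.4°, cos 40.4°) = (-0.6481, 0.7615). J is at the origin and Q lies 44.9 along u from J, so Q = 44.9·u = (34.19, 29.10). Tangency of A1 to both parallel lines with radius 5.6 puts Z and F at J ± 5.6·n: Z = (-3.629, 4.265), F = (3.629, -4.265). Equal radii place D and M the same way about Q: D = Q + 5.6·n = (30.56, 33.37), M = Q − 5.6·n = (37.82, 24.84). So M.x = 37.82.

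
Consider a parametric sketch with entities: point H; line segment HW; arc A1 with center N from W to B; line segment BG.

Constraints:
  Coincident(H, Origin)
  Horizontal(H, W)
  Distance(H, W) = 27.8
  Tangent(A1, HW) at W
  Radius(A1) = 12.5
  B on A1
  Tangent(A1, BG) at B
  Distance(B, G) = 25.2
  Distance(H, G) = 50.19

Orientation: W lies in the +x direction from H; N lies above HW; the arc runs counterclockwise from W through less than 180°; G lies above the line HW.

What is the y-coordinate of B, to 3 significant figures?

17.4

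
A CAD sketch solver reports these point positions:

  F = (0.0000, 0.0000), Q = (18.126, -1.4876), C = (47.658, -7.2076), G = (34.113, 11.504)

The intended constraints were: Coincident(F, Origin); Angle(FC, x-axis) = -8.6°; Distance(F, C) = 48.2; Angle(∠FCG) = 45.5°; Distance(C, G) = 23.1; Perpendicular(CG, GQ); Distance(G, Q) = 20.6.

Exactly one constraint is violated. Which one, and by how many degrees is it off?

Perpendicular(CG, GQ) — off by 3.20°.

F = (0.00, 0.00) ✓; FC at -8.600° ✓; |FC| = 48.20 ✓; ∠FCG = 45.50° ✓; |CG| = 23.10 ✓; ∠(CG, GQ) = 93.20° ✗; |GQ| = 20.60 ✓.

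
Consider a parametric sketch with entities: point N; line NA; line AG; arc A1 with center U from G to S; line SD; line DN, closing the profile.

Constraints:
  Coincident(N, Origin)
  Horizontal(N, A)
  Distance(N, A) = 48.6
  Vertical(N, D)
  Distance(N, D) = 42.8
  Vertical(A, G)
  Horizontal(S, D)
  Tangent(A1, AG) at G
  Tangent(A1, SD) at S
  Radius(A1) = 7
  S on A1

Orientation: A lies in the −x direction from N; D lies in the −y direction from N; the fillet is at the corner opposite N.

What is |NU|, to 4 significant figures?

54.88

N is at the origin; N and A share the same y with |NA| = 48.6 and A on the −x side, so A = (-48.60, 0.000). N and D share the same x with |ND| = 42.8 and D on the −y side, so D = (0.000, -42.80). The virtual corner opposite N is at (-48.60, -42.80). The tangent condition forces UG to be normal to AG and A1 meets SD tangentially, so US is at right angles to SD, with radius 7.0, so the center U sits 7.0 in from both sides at U = (-41.60, -35.80). Then |NU| = |U − N| = 54.88.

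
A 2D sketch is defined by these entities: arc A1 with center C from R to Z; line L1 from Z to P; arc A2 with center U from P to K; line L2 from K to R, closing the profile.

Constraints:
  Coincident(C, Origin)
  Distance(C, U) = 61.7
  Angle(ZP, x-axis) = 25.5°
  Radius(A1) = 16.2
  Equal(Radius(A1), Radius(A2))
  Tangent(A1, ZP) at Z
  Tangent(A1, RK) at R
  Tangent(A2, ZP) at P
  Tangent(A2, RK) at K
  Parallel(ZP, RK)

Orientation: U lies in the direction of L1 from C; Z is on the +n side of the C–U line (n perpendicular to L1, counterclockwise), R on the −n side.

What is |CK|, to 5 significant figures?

63.791

The slot axis is L1's direction at 25.5°, so u = (cos 25.5°, sin 25.5°) = (0.90259, 0.43051) and n = (−sin 25.5°, cos 25.5°) = (-0.43051, 0.90259). C is at the origin and U lies 61.7 along u from C, so U = 61.7·u = (55.690, 26.563). Tangency of A1 to both parallel lines with radius 16.2 puts Z and R at C ± 16.2·n: Z = (-6.9743, 14.622), R = (6.9743, -14.622). Equal radii place P and K the same way about U: P = U + 16.2·n = (48.715, 41.184), K = U − 16.2·n = (62.664, 11.941). Then |CK| = |K − C| = 63.791.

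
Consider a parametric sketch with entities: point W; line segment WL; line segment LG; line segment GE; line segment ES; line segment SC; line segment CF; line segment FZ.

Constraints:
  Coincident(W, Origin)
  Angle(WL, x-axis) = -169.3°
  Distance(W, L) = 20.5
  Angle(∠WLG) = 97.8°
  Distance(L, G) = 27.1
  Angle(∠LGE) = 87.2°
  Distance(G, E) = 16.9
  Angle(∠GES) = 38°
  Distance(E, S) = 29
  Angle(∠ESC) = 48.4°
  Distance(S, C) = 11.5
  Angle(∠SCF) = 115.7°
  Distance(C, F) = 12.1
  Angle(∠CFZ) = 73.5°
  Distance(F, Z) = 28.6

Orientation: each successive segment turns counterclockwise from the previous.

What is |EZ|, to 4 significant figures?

31.36

W is at the origin; WL runs at -169.3° with length 20.5, so L = (-20.14, -3.806). ∠WLG = 97.8° gives LG at -87.10° from the x-axis; with |LG| = 27.1, G = (-18.77, -30.87). ∠LGE = 87.2° gives GE at 5.700° from the x-axis; with |GE| = 16.9, E = (-1.956, -29.19). ∠GES = 38.0° gives ES at 147.7° from the x-axis; with |ES| = 29.0, S = (-26.47, -13.70). ∠ESC = 48.4° gives SC at -80.70° from the x-axis; with |SC| = 11.5, C = (-24.61, -25.05). ∠SCF = 115.7° gives CF at -16.40° from the x-axis; with |CF| = 12.1, F = (-13.00, -28.46). ∠CFZ = 73.5° gives FZ at 90.10° from the x-axis; with |FZ| = 28.6, Z = (-13.05, 0.1380). Then |EZ| = |Z − E| = 31.36.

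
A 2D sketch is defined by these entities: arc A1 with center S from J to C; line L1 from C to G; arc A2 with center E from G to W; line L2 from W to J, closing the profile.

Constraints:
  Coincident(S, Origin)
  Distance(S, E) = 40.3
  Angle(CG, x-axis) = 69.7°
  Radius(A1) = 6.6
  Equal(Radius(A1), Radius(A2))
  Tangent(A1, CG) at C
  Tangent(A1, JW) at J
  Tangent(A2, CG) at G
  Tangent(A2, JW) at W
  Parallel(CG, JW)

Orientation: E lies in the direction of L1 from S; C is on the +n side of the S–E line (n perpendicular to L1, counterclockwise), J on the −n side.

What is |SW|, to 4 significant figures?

40.84

The slot axis is L1's direction at 69.7°, so u = (cos 69.7°, sin 69.7°) = (0.3469, 0.9379) and n = (−sin 69.7°, cos 69.7°) = (-0.9379, 0.3469). S is at the origin and E lies 40.3 along u from S, so E = 40.3·u = (13.98, 37.80). Tangency of A1 to both parallel lines with radius 6.6 puts C and J at S ± 6.6·n: C = (-6.190, 2.290), J = (6.190, -2.290). Equal radii place G and W the same way about E: G = E + 6.6·n = (7.791, 40.09), W = E − 6.6·n = (20.17, 35.51). Then |SW| = |W − S| = 40.84.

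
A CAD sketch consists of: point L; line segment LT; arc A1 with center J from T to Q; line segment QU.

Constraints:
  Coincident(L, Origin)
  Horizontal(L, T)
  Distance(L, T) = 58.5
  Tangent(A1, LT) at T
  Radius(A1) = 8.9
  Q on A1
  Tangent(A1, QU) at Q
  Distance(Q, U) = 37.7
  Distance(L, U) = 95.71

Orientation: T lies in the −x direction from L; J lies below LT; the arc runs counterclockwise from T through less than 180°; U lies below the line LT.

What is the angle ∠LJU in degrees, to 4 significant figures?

155.1°

Checks: |JQ| = 8.900 ✓; ∠(JQ, QU) = 90.00° ✓; |QU| = 37.70 ✓; |LU| = 95.71 ✓.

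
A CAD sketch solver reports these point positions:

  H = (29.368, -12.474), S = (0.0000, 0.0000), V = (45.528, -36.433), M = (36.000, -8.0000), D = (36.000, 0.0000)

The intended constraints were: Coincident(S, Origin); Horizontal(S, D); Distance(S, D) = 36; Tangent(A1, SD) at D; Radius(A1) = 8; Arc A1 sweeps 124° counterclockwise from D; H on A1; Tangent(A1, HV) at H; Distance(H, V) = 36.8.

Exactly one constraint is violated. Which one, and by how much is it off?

Distance(H, V) = 36.8 — off by 7.90.

S = (0.00, 0.00) ✓; S.y = 0.00, D.y = 0.00 ✓; |SD| = 36.00 ✓; ∠(MD, DS) = 90.00° ✓; |MD| = 8.000 ✓; bearing(M→H) − bearing(M→D) = 124.0° ✓; |MH| = 8.000 ✓; ∠(MH, HV) = 90.00° ✓; |HV| = 28.90 ✗.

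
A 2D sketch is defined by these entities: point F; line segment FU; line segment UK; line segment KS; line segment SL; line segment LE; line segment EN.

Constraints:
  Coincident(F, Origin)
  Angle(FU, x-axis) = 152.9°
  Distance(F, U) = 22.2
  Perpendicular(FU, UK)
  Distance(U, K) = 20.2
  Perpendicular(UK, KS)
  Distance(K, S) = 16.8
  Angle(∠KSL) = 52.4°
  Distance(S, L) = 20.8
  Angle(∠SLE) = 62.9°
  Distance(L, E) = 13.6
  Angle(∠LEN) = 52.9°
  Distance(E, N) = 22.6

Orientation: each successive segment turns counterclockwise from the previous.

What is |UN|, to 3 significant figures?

23.4

F is at the origin; FU runs at 152.9° with length 22.2, so U = (-19.8, 10.1). The perpendicularity gives UK at right angles to FU, so UK runs at -117°; with |UK| = 20.2, K = (-29.0, -7.87). UK ⟂ KS, so KS runs at -27.1°; with |KS| = 16.8, S = (-14.0, -15.5). ∠KSL = 52.4° gives SL at 100° from the x-axis; with |SL| = 20.8, L = (-17.8, 4.93). ∠SLE = 62.9° gives LE at -142° from the x-axis; with |LE| = 13.6, E = (-28.6, -3.37). ∠LEN = 52.9° gives EN at -15.3° from the x-axis; with |EN| = 22.6, N = (-6.78, -9.33). Then |UN| = |N − U| = 23.4.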